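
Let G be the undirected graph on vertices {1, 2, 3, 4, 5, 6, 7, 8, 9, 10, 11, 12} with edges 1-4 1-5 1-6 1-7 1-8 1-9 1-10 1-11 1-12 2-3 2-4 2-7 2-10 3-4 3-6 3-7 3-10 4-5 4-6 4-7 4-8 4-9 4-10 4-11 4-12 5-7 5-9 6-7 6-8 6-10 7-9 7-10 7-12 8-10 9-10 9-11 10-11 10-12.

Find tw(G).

A width-4 tree decomposition is:
Bags: B1 = {1, 4, 6, 7, 10}  B2 = {3, 4, 6, 7, 10}  B3 = {1, 4, 7, 9, 10}  B4 = {1, 4, 6, 8, 10}  B5 = {1, 4, 9, 10, 11}  B6 = {1, 4, 5, 7, 9}  B7 = {2, 3, 4, 7, 10}  B8 = {1, 4, 7, 10, 12}
Tree: B1–B2, B1–B3, B1–B4, B3–B5, B3–B6, B2–B7, B1–B8
The largest bag has 5 vertices, giving width 4; this decomposition certifies tw(G) ≤ 4. On the other hand G contains the 5-clique {1, 4, 6, 8, 10}. A clique must lie in a single bag of any decomposition, so no decomposition can have width below 4. Hence tw(G) = 4 exactly.

4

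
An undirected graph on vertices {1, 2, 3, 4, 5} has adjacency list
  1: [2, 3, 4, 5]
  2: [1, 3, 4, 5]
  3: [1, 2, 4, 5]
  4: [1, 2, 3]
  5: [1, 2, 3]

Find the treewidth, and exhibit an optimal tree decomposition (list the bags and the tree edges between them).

Each bag holds 4 vertices, so the decomposition has width 3, which upper-bounds the treewidth. For the lower bound, the 4 vertices {1, 2, 3, 4} are pairwise adjacent, and any tree decomposition puts a clique entirely inside one bag — forcing width ≥ 3. The upper and lower bounds meet at 3, so that is the treewidth.

Treewidth 3.
One such decomposition:
Bags: B1 = {1, 2, 3, 5}  B2 = {1, 2, 3, 4}
Tree: B1–B2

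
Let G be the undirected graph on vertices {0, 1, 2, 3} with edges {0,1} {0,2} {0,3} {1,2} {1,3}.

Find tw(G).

A width-2 tree decomposition is:
Bags: B1 = {0, 1, 3}  B2 = {0, 1, 2}
Tree: B1–B2
The largest bag has 3 vertices, giving width 2; this decomposition certifies tw(G) ≤ 2. For the lower bound, the 3 vertices {0, 1, 2} are pairwise adjacent, and any tree decomposition puts a clique entirely inside one bag — forcing width ≥ 2. Combining the bounds, tw(G) = 2.

2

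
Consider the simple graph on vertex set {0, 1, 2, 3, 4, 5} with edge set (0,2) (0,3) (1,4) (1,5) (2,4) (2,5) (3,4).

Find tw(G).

A width-2 tree decomposition is:
Bags: B1 = {1, 4, 5}  B2 = {2, 4, 5}  B3 = {2, 3, 4}  B4 = {0, 2, 3}
Tree: B1–B2, B2–B3, B3–B4
Each bag holds 3 vertices, so the decomposition has width 2, which upper-bounds the treewidth. Since 1–5–2–4–1 is a cycle in G, G is not acyclic. Forests are exactly the graphs of treewidth ≤ 1, so tw(G) ≥ 2. Therefore the treewidth is 2.

2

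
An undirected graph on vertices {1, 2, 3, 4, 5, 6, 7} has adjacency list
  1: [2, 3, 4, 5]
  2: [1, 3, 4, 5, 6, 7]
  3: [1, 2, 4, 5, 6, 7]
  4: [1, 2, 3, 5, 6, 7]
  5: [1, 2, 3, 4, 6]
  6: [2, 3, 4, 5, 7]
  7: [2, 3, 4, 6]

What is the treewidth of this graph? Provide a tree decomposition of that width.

Treewidth 4.
One optimal decomposition is:
Bags: B1 = {2, 3, 4, 5, 6}  B2 = {2, 3, 4, 6, 7}  B3 = {1, 2, 3, 4, 5}
Tree: B1–B2, B1–B3

Each bag holds 5 vertices, so the decomposition has width 4, which upper-bounds the treewidth. On the other hand G contains the 5-clique {1, 2, 3, 4, 5}. A clique must lie in a single bag of any decomposition, so no decomposition can have width below 4. Combining the bounds, tw(G) = 4.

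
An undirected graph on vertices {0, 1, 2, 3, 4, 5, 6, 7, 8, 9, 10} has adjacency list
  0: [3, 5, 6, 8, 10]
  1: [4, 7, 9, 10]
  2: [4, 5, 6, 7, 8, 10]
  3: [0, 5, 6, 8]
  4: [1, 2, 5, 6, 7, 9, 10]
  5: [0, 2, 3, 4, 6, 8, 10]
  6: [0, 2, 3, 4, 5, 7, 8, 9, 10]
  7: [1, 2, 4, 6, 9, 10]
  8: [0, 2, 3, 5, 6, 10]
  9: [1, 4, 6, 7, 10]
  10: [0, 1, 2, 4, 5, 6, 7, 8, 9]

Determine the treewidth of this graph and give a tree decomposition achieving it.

Every bag has size at most 5, so the width is 5 − 1 = 4 and tw(G) ≤ 4. For the lower bound, the 5 vertices {1, 4, 7, 9, 10} are pairwise adjacent, and any tree decomposition puts a clique entirely inside one bag — forcing width ≥ 4. Therefore the treewidth is 4.

Treewidth 4.
One optimal decomposition is:
Bags: B1 = {4, 6, 7, 9, 10}  B2 = {1, 4, 7, 9, 10}  B3 = {2, 4, 6, 7, 10}  B4 = {2, 4, 5, 6, 10}  B5 = {2, 5, 6, 8, 10}  B6 = {0, 5, 6, 8, 10}  B7 = {0, 3, 5, 6, 8}
Tree: B1–B2, B1–B3, B3–B4, B4–B5, B5–B6, B6–B7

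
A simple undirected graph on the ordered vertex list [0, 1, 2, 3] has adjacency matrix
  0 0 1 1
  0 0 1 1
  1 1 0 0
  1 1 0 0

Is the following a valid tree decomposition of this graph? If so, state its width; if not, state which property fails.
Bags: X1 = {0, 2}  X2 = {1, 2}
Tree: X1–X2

A tree decomposition must satisfy three properties: every vertex lies in some bag; for every edge, both endpoints lie together in some bag; and for every vertex, the bags containing it form a connected subtree. Here vertex 3 appears in no bag, so the decomposition is invalid.

No — vertex 3 appears in no bag.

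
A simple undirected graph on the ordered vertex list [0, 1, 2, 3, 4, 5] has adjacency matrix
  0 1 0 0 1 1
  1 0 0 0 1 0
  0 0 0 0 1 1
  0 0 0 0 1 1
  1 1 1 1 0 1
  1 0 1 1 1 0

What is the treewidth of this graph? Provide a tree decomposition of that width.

Treewidth 2.
One such decomposition:
Bags: B1 = {0, 1, 4}  B2 = {0, 4, 5}  B3 = {3, 4, 5}  B4 = {2, 4, 5}
Tree: B1–B2, B2–B3, B2–B4

The largest bag has 3 vertices, giving width 2; this decomposition certifies tw(G) ≤ 2. On the other hand G contains the 3-clique {0, 1, 4}. A clique must lie in a single bag of any decomposition, so no decomposition can have width below 2. Combining the bounds, tw(G) = 2.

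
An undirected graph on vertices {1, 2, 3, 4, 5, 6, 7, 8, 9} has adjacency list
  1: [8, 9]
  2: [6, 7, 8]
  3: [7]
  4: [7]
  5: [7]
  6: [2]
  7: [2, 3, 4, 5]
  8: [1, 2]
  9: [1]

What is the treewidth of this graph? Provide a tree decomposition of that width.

Each bag holds 2 vertices, so the decomposition has width 1, which upper-bounds the treewidth. Any graph with an edge has treewidth ≥ 1, and G has the edge 3–7. Therefore the treewidth is 1.

Treewidth 1.
Bags: B1 = {3, 7}  B2 = {5, 7}  B3 = {2, 7}  B4 = {2, 8}  B5 = {4, 7}  B6 = {1, 8}  B7 = {1, 9}  B8 = {2, 6}
Tree: B1–B2, B1–B3, B3–B4, B1–B5, B4–B6, B6–B7, B4–B8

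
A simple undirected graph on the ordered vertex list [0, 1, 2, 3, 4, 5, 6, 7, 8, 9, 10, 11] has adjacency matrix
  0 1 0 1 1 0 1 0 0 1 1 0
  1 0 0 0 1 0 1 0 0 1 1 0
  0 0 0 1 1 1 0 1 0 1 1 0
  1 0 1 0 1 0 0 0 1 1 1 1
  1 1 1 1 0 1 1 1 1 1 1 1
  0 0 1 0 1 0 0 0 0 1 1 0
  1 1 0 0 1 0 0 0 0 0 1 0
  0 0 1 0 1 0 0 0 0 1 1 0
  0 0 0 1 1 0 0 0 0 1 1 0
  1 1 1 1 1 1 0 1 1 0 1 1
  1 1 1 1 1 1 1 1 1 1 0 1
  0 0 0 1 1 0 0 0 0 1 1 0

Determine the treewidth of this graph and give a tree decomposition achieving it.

Treewidth 4.
One such decomposition:
Bags: B1 = {0, 3, 4, 9, 10}  B2 = {0, 1, 4, 9, 10}  B3 = {2, 3, 4, 9, 10}  B4 = {2, 4, 7, 9, 10}  B5 = {3, 4, 8, 9, 10}  B6 = {2, 4, 5, 9, 10}  B7 = {0, 1, 4, 6, 10}  B8 = {3, 4, 9, 10, 11}
Tree: B1–B2, B1–B3, B3–B4, B1–B5, B4–B6, B2–B7, B1–B8

Each bag holds 5 vertices, so the decomposition has width 4, which upper-bounds the treewidth. On the other hand G contains the 5-clique {0, 1, 4, 9, 10}. A clique must lie in a single bag of any decomposition, so no decomposition can have width below 4. Combining the bounds, tw(G) = 4.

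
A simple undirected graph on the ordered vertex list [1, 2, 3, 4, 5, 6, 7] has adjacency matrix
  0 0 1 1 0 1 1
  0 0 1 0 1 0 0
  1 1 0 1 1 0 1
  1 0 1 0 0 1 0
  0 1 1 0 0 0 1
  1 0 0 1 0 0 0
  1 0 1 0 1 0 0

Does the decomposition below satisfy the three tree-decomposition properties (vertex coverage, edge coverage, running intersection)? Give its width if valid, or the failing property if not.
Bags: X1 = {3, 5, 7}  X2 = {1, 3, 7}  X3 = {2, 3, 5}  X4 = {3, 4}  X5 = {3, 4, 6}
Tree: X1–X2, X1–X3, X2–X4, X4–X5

A tree decomposition must satisfy three properties: every vertex lies in some bag; for every edge, both endpoints lie together in some bag; and for every vertex, the bags containing it form a connected subtree. Here edge (1,4) lies in no bag, so the decomposition is invalid.

No — edge (1,4) lies in no bag.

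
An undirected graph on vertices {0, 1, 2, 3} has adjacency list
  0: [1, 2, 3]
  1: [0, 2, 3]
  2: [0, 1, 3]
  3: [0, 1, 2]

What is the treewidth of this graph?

A width-3 tree decomposition is:
Bags: B1 = {0, 1, 2, 3}
Tree: (single bag)
A single bag containing all 4 vertices is trivially a valid decomposition of width 3. Conversely, {0, 1, 2, 3} is a clique of size 4, and the vertices of any clique must share a bag in every tree decomposition; so some bag has ≥ 4 vertices and tw(G) ≥ 3. Therefore the treewidth is 3.

3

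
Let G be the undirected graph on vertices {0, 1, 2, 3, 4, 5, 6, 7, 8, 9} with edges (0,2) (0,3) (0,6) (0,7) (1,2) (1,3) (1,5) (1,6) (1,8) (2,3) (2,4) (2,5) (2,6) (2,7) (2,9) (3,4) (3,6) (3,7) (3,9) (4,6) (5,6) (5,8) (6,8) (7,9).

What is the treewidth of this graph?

3

A width-3 tree decomposition is:
Bags: B1 = {0, 2, 3, 6}  B2 = {0, 2, 3, 7}  B3 = {2, 3, 4, 6}  B4 = {2, 3, 7, 9}  B5 = {1, 2, 3, 6}  B6 = {1, 2, 5, 6}  B7 = {1, 5, 6, 8}
Tree: B1–B2, B1–B3, B2–B4, B3–B5, B5–B6, B6–B7
The largest bag has 4 vertices, giving width 3; this decomposition certifies tw(G) ≤ 3. On the other hand G contains the 4-clique {1, 5, 6, 8}. A clique must lie in a single bag of any decomposition, so no decomposition can have width below 3. The upper and lower bounds meet at 3, so that is the treewidth.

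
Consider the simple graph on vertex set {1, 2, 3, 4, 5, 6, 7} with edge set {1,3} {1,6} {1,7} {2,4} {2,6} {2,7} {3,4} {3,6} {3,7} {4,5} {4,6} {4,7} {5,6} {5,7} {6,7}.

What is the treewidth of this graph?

3

A width-3 tree decomposition is:
Bags: B1 = {3, 4, 6, 7}  B2 = {4, 5, 6, 7}  B3 = {2, 4, 6, 7}  B4 = {1, 3, 6, 7}
Tree: B1–B2, B2–B3, B1–B4
Every bag has size at most 4, so the width is 4 − 1 = 3 and tw(G) ≤ 3. For the lower bound, the 4 vertices {1, 3, 6, 7} are pairwise adjacent, and any tree decomposition puts a clique entirely inside one bag — forcing width ≥ 3. Hence tw(G) = 3 exactly.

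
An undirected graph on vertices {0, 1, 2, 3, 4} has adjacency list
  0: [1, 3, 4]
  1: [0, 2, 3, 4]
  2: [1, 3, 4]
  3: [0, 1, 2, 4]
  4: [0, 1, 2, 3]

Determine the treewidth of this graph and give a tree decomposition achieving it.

Treewidth 3.
One optimal decomposition is:
Bags: B1 = {1, 2, 3, 4}  B2 = {0, 1, 3, 4}
Tree: B1–B2

Every bag has size at most 4, so the width is 4 − 1 = 3 and tw(G) ≤ 3. For the lower bound, the 4 vertices {0, 1, 3, 4} are pairwise adjacent, and any tree decomposition puts a clique entirely inside one bag — forcing width ≥ 3. Combining the bounds, tw(G) = 3.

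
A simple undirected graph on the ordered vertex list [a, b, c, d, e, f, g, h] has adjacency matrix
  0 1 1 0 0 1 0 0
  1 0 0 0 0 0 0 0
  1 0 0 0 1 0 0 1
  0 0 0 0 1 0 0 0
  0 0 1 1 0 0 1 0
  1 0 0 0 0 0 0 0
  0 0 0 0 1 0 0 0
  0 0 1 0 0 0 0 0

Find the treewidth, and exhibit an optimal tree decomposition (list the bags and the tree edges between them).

The largest bag has 2 vertices, giving width 1; this decomposition certifies tw(G) ≤ 1. Since G has at least one edge (e.g. c–a), it is not an edgeless graph, so tw(G) ≥ 1. The upper and lower bounds meet at 1, so that is the treewidth.

Treewidth 1.
One such decomposition:
Bags: B1 = {a, c}  B2 = {a, f}  B3 = {c, h}  B4 = {c, e}  B5 = {e, g}  B6 = {d, e}  B7 = {a, b}
Tree: B1–B2, B1–B3, B1–B4, B4–B5, B4–B6, B2–B7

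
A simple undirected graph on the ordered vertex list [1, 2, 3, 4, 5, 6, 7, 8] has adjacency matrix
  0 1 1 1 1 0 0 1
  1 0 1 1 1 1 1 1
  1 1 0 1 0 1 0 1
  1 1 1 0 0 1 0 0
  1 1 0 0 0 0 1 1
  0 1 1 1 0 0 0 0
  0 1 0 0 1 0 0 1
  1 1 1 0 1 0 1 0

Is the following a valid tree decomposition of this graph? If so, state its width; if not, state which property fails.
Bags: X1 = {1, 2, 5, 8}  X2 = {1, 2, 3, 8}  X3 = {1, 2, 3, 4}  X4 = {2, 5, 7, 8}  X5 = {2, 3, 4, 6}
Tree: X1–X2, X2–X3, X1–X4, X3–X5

Checking the three conditions: (i) the bags cover all of {1, 2, 3, 4, 5, 6, 7, 8}; (ii) for each edge, some bag contains both endpoints; (iii) the bags containing any fixed vertex form a subtree. All hold, so the decomposition is valid with width 4 − 1 = 3.

Yes; width 3.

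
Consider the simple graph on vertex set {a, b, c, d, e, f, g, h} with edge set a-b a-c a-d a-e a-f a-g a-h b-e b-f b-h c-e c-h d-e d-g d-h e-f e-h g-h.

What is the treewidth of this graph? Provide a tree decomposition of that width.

The largest bag has 4 vertices, giving width 3; this decomposition certifies tw(G) ≤ 3. For the lower bound, the 4 vertices {a, d, g, h} are pairwise adjacent, and any tree decomposition puts a clique entirely inside one bag — forcing width ≥ 3. Hence tw(G) = 3 exactly.

Treewidth 3.
One optimal decomposition is:
Bags: B1 = {a, b, e, h}  B2 = {a, d, e, h}  B3 = {a, d, g, h}  B4 = {a, b, e, f}  B5 = {a, c, e, h}
Tree: B1–B2, B2–B3, B1–B4, B1–B5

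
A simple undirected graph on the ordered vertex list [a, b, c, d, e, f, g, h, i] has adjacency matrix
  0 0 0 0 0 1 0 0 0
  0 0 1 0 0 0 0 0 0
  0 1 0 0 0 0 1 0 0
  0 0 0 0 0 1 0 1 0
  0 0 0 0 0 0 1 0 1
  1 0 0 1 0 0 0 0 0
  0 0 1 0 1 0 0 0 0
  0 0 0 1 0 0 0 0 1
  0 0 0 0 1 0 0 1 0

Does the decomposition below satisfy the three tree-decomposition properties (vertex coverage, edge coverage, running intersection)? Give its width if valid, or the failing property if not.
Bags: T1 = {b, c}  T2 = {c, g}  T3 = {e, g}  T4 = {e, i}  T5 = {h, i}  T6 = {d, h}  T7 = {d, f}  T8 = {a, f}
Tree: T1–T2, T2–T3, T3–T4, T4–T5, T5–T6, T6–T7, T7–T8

Yes; width 1.

Checking the three conditions: (i) the bags cover all of {a, b, c, d, e, f, g, h, i}; (ii) for each edge, some bag contains both endpoints; (iii) the bags containing any fixed vertex form a subtree. All hold, so the decomposition is valid with width 2 − 1 = 1.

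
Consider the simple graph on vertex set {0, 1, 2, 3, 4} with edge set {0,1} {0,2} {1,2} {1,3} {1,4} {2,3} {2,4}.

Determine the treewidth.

2

A width-2 tree decomposition is:
Bags: B1 = {1, 2, 3}  B2 = {1, 2, 4}  B3 = {0, 1, 2}
Tree: B1–B2, B2–B3
Each bag holds 3 vertices, so the decomposition has width 2, which upper-bounds the treewidth. For the lower bound, the 3 vertices {0, 1, 2} are pairwise adjacent, and any tree decomposition puts a clique entirely inside one bag — forcing width ≥ 2. Therefore the treewidth is 2.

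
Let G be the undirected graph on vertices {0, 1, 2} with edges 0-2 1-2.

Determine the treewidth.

A width-1 tree decomposition is:
Bags: B1 = {0, 2}  B2 = {1, 2}
Tree: B1–B2
The largest bag has 2 vertices, giving width 1; this decomposition certifies tw(G) ≤ 1. Any graph with an edge has treewidth ≥ 1, and G has the edge 0–2. The upper and lower bounds meet at 1, so that is the treewidth.

1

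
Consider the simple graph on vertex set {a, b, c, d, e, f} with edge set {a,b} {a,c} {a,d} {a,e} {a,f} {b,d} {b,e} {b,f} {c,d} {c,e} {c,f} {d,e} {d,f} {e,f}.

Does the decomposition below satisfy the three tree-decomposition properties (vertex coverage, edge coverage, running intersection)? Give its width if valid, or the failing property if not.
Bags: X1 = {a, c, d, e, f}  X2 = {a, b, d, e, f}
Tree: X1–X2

Yes; width 4.

Every vertex of G appears in some bag (union = {a, b, c, d, e, f}); every edge is covered by a bag; and for each vertex v the set of bags containing v is connected in the bag tree. The decomposition is therefore valid. The largest bag has 5 vertices, so the width is 4.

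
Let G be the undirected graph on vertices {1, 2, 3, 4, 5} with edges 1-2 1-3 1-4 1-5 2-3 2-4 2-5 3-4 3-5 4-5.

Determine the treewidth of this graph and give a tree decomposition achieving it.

A single bag containing all 5 vertices is trivially a valid decomposition of width 4. On the other hand G contains the 5-clique {1, 2, 3, 4, 5}. A clique must lie in a single bag of any decomposition, so no decomposition can have width below 4. Combining the bounds, tw(G) = 4.

Treewidth 4.
One such decomposition:
Bags: B1 = {1, 2, 3, 4, 5}
Tree: (single bag)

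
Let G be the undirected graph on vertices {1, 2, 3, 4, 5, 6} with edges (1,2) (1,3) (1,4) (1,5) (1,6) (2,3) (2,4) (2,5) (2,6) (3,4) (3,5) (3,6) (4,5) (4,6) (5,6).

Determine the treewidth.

A width-5 tree decomposition is:
Bags: B1 = {1, 2, 3, 4, 5, 6}
Tree: (single bag)
A single bag containing all 6 vertices is trivially a valid decomposition of width 5. Conversely, {1, 2, 3, 4, 5, 6} is a clique of size 6, and the vertices of any clique must share a bag in every tree decomposition; so some bag has ≥ 6 vertices and tw(G) ≥ 5. Hence tw(G) = 5 exactly.

5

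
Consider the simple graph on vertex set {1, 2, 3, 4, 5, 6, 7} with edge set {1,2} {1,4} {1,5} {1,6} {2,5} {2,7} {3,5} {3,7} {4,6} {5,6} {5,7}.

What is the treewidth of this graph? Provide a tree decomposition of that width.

Treewidth 2.
Bags: B1 = {1, 2, 5}  B2 = {1, 5, 6}  B3 = {1, 4, 6}  B4 = {2, 5, 7}  B5 = {3, 5, 7}
Tree: B1–B2, B2–B3, B1–B4, B4–B5

Each bag holds 3 vertices, so the decomposition has width 2, which upper-bounds the treewidth. For the lower bound, the 3 vertices {1, 4, 6} are pairwise adjacent, and any tree decomposition puts a clique entirely inside one bag — forcing width ≥ 2. Combining the bounds, tw(G) = 2.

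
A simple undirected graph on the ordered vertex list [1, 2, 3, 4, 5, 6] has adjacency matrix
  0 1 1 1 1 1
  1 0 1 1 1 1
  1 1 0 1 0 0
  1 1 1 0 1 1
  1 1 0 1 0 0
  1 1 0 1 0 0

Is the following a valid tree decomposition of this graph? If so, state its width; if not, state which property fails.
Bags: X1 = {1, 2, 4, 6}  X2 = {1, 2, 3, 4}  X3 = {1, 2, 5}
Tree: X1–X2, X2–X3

A tree decomposition must satisfy three properties: every vertex lies in some bag; for every edge, both endpoints lie together in some bag; and for every vertex, the bags containing it form a connected subtree. Here edge (4,5) lies in no bag, so the decomposition is invalid.

No — edge (4,5) lies in no bag.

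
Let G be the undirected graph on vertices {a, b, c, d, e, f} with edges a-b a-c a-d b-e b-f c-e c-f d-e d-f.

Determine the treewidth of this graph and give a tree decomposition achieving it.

The largest bag has 4 vertices, giving width 3; this decomposition certifies tw(G) ≤ 3. For the lower bound: the 4 vertex sets {a,b}, {d,f}, {e}, {c} are disjoint, each induces a connected subgraph, and every pair is joined by at least one edge of G. Contracting each set to a single vertex therefore yields K_{4} as a minor, and since treewidth is minor-monotone, tw(G) ≥ tw(K_{4}) = 3. The upper and lower bounds meet at 3, so that is the treewidth.

Treewidth 3.
One optimal decomposition is:
Bags: B1 = {a, b, e, f}  B2 = {a, d, e, f}  B3 = {a, c, e, f}
Tree: B1–B2, B2–B3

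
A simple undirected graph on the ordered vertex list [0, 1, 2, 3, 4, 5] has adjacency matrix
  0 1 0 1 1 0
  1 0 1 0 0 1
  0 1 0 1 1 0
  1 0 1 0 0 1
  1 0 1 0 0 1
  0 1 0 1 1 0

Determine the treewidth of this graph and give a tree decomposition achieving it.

Treewidth 3.
Bags: B1 = {0, 2, 4, 5}  B2 = {0, 1, 2, 5}  B3 = {0, 2, 3, 5}
Tree: B1–B2, B2–B3

Each bag holds 4 vertices, so the decomposition has width 3, which upper-bounds the treewidth. For the lower bound: the 4 vertex sets {4,5}, {0,1}, {2}, {3} are disjoint, each induces a connected subgraph, and every pair is joined by at least one edge of G. Contracting each set to a single vertex therefore yields K_{4} as a minor, and since treewidth is minor-monotone, tw(G) ≥ tw(K_{4}) = 3. Therefore the treewidth is 3.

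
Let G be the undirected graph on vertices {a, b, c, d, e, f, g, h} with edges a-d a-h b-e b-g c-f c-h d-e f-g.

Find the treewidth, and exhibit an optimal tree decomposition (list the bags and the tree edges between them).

Treewidth 2.
Bags: B1 = {b, f, g}  B2 = {b, e, f}  B3 = {d, e, f}  B4 = {a, d, f}  B5 = {a, f, h}  B6 = {c, f, h}
Tree: B1–B2, B2–B3, B3–B4, B4–B5, B5–B6

The largest bag has 3 vertices, giving width 2; this decomposition certifies tw(G) ≤ 2. For the lower bound, G contains the cycle f–g–b–e–d–a–h–c–f, so G is not a forest; only forests have treewidth ≤ 1, hence tw(G) ≥ 2. Combining the bounds, tw(G) = 2.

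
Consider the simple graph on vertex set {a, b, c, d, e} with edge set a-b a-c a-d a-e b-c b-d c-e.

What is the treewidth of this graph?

A width-2 tree decomposition is:
Bags: B1 = {a, c, e}  B2 = {a, b, c}  B3 = {a, b, d}
Tree: B1–B2, B2–B3
Each bag holds 3 vertices, so the decomposition has width 2, which upper-bounds the treewidth. For the lower bound, the 3 vertices {a, b, d} are pairwise adjacent, and any tree decomposition puts a clique entirely inside one bag — forcing width ≥ 2. The upper and lower bounds meet at 2, so that is the treewidth.

2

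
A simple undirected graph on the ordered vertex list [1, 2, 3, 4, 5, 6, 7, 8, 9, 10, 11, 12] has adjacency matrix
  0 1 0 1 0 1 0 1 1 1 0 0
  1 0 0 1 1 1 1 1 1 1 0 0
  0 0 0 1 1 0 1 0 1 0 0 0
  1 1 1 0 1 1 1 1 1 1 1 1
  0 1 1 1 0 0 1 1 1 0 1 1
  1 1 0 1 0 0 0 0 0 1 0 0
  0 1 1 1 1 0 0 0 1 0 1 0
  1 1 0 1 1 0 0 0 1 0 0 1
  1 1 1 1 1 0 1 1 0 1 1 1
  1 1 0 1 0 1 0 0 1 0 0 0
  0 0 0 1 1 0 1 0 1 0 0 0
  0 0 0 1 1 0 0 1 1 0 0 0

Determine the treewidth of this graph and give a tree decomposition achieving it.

Treewidth 4.
One such decomposition:
Bags: B1 = {2, 4, 5, 8, 9}  B2 = {1, 2, 4, 8, 9}  B3 = {4, 5, 8, 9, 12}  B4 = {2, 4, 5, 7, 9}  B5 = {1, 2, 4, 9, 10}  B6 = {1, 2, 4, 6, 10}  B7 = {4, 5, 7, 9, 11}  B8 = {3, 4, 5, 7, 9}
Tree: B1–B2, B1–B3, B1–B4, B2–B5, B5–B6, B4–B7, B4–B8

Every bag has size at most 5, so the width is 5 − 1 = 4 and tw(G) ≤ 4. For the lower bound, the 5 vertices {1, 2, 4, 8, 9} are pairwise adjacent, and any tree decomposition puts a clique entirely inside one bag — forcing width ≥ 4. Combining the bounds, tw(G) = 4.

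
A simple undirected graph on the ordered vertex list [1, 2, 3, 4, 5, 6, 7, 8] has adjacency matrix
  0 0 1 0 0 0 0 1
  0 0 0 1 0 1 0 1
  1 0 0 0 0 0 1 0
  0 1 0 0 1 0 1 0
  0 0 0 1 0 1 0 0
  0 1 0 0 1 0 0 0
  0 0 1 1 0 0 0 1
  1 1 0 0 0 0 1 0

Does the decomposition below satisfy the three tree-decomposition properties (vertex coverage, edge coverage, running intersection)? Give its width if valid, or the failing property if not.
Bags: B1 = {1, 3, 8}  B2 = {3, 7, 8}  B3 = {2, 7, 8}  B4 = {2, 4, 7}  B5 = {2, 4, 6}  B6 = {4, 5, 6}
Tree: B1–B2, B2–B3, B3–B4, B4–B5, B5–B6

Vertex coverage: the bags together contain {1, 2, 3, 4, 5, 6, 7, 8}, the full vertex set. Edge coverage: each edge of G has both endpoints in at least one bag. Running intersection: for every vertex, the bags containing it form a connected subtree. All three properties hold, so this is a valid tree decomposition of width max|bag| − 1 = 2, and hence tw(G) ≤ 2.

Yes; width 2.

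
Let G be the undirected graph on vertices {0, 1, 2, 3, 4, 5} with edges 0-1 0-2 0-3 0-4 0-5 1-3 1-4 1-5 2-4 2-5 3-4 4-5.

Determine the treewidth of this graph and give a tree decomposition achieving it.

Treewidth 3.
One optimal decomposition is:
Bags: B1 = {0, 1, 3, 4}  B2 = {0, 1, 4, 5}  B3 = {0, 2, 4, 5}
Tree: B1–B2, B2–B3

Each bag holds 4 vertices, so the decomposition has width 3, which upper-bounds the treewidth. Conversely, {0, 1, 3, 4} is a clique of size 4, and the vertices of any clique must share a bag in every tree decomposition; so some bag has ≥ 4 vertices and tw(G) ≥ 3. Therefore the treewidth is 3.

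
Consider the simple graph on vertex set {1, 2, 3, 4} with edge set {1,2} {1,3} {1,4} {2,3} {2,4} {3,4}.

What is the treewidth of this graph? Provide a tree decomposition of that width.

Treewidth 3.
Bags: B1 = {1, 2, 3, 4}
Tree: (single bag)

A single bag containing all 4 vertices is trivially a valid decomposition of width 3. For the lower bound, the 4 vertices {1, 2, 3, 4} are pairwise adjacent, and any tree decomposition puts a clique entirely inside one bag — forcing width ≥ 3. Combining the bounds, tw(G) = 3.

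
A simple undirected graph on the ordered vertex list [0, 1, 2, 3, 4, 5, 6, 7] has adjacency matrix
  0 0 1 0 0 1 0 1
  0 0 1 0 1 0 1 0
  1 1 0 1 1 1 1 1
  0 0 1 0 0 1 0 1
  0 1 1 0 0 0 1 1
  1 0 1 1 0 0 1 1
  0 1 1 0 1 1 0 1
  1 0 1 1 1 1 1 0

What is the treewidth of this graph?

3

A width-3 tree decomposition is:
Bags: B1 = {2, 4, 6, 7}  B2 = {1, 2, 4, 6}  B3 = {2, 5, 6, 7}  B4 = {2, 3, 5, 7}  B5 = {0, 2, 5, 7}
Tree: B1–B2, B1–B3, B3–B4, B3–B5
Every bag has size at most 4, so the width is 4 − 1 = 3 and tw(G) ≤ 3. Conversely, {1, 2, 4, 6} is a clique of size 4, and the vertices of any clique must share a bag in every tree decomposition; so some bag has ≥ 4 vertices and tw(G) ≥ 3. Hence tw(G) = 3 exactly.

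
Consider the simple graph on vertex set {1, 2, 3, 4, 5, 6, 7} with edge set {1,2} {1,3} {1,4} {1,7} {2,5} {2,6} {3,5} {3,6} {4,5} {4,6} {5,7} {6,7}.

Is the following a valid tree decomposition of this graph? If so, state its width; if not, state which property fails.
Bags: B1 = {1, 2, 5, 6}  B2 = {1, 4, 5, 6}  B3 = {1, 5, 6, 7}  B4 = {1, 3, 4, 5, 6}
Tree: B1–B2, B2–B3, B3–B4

No — bags containing vertex 4 are not connected in the tree.

A tree decomposition must satisfy three properties: every vertex lies in some bag; for every edge, both endpoints lie together in some bag; and for every vertex, the bags containing it form a connected subtree. Here bags containing vertex 4 are not connected in the tree, so the decomposition is invalid.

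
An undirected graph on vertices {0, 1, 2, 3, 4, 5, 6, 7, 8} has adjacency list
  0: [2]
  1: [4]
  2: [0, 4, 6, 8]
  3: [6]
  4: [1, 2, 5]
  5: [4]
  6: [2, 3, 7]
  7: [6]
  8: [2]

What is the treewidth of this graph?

1

A width-1 tree decomposition is:
Bags: B1 = {2, 6}  B2 = {2, 4}  B3 = {0, 2}  B4 = {3, 6}  B5 = {6, 7}  B6 = {1, 4}  B7 = {2, 8}  B8 = {4, 5}
Tree: B1–B2, B1–B3, B1–B4, B1–B5, B2–B6, B1–B7, B2–B8
Each bag holds 2 vertices, so the decomposition has width 1, which upper-bounds the treewidth. Any graph with an edge has treewidth ≥ 1, and G has the edge 6–2. Therefore the treewidth is 1.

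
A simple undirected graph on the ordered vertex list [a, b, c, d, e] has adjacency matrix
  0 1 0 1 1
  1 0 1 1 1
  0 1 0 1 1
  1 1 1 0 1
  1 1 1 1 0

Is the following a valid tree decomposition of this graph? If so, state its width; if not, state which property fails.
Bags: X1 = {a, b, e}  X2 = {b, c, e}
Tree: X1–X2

No — vertex d appears in no bag.

A tree decomposition must satisfy three properties: every vertex lies in some bag; for every edge, both endpoints lie together in some bag; and for every vertex, the bags containing it form a connected subtree. Here vertex d appears in no bag, so the decomposition is invalid.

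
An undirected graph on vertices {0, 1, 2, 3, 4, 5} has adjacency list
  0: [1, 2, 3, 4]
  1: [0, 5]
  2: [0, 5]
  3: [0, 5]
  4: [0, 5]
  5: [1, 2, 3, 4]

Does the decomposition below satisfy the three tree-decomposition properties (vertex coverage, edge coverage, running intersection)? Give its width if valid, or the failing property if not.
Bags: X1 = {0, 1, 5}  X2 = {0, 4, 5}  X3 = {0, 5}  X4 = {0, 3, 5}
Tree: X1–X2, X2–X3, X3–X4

No — vertex 2 appears in no bag.

A tree decomposition must satisfy three properties: every vertex lies in some bag; for every edge, both endpoints lie together in some bag; and for every vertex, the bags containing it form a connected subtree. Here vertex 2 appears in no bag, so the decomposition is invalid.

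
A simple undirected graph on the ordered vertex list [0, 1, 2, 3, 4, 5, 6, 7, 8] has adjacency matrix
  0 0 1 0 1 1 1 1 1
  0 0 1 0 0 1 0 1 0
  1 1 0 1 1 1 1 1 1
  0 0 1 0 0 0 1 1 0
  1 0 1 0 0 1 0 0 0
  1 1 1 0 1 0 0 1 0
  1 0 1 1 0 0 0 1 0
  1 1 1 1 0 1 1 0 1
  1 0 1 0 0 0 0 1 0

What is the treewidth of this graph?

A width-3 tree decomposition is:
Bags: B1 = {0, 2, 4, 5}  B2 = {0, 2, 5, 7}  B3 = {0, 2, 7, 8}  B4 = {0, 2, 6, 7}  B5 = {2, 3, 6, 7}  B6 = {1, 2, 5, 7}
Tree: B1–B2, B2–B3, B3–B4, B4–B5, B2–B6
Each bag holds 4 vertices, so the decomposition has width 3, which upper-bounds the treewidth. Conversely, {0, 2, 4, 5} is a clique of size 4, and the vertices of any clique must share a bag in every tree decomposition; so some bag has ≥ 4 vertices and tw(G) ≥ 3. Hence tw(G) = 3 exactly.

3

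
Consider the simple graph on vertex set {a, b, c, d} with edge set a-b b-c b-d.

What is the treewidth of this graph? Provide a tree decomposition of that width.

Treewidth 1.
Bags: B1 = {b, c}  B2 = {b, d}  B3 = {a, b}
Tree: B1–B2, B1–B3

Each bag holds 2 vertices, so the decomposition has width 1, which upper-bounds the treewidth. G has an edge, so its treewidth is at least 1. The upper and lower bounds meet at 1, so that is the treewidth.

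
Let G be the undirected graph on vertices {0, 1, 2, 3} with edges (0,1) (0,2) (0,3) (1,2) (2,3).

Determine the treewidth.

A width-2 tree decomposition is:
Bags: B1 = {0, 1, 2}  B2 = {0, 2, 3}
Tree: B1–B2
Every bag has size at most 3, so the width is 3 − 1 = 2 and tw(G) ≤ 2. Conversely, {0, 1, 2} is a clique of size 3, and the vertices of any clique must share a bag in every tree decomposition; so some bag has ≥ 3 vertices and tw(G) ≥ 2. Hence tw(G) = 2 exactly.

2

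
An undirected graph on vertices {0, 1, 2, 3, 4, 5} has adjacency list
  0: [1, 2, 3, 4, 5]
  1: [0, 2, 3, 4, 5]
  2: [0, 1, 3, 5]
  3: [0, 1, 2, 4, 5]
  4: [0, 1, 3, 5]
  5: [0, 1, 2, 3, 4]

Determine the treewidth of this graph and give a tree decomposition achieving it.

Treewidth 4.
One such decomposition:
Bags: B1 = {0, 1, 2, 3, 5}  B2 = {0, 1, 3, 4, 5}
Tree: B1–B2

The largest bag has 5 vertices, giving width 4; this decomposition certifies tw(G) ≤ 4. For the lower bound, the 5 vertices {0, 1, 2, 3, 5} are pairwise adjacent, and any tree decomposition puts a clique entirely inside one bag — forcing width ≥ 4. Combining the bounds, tw(G) = 4.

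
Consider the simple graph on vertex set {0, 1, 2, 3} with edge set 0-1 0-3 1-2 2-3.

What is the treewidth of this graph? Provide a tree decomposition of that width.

Every bag has size at most 3, so the width is 3 − 1 = 2 and tw(G) ≤ 2. The edges 2–1–0–3–2 form a cycle, so G is not a tree and its treewidth is at least 2. Therefore the treewidth is 2.

Treewidth 2.
One optimal decomposition is:
Bags: B1 = {0, 1, 2}  B2 = {0, 2, 3}
Tree: B1–B2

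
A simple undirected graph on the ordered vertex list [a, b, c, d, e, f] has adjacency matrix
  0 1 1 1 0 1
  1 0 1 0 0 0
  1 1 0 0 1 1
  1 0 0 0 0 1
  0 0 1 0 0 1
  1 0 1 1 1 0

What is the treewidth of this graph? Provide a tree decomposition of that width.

Every bag has size at most 3, so the width is 3 − 1 = 2 and tw(G) ≤ 2. Conversely, {a, d, f} is a clique of size 3, and the vertices of any clique must share a bag in every tree decomposition; so some bag has ≥ 3 vertices and tw(G) ≥ 2. Combining the bounds, tw(G) = 2.

Treewidth 2.
One such decomposition:
Bags: B1 = {c, e, f}  B2 = {a, c, f}  B3 = {a, b, c}  B4 = {a, d, f}
Tree: B1–B2, B2–B3, B2–B4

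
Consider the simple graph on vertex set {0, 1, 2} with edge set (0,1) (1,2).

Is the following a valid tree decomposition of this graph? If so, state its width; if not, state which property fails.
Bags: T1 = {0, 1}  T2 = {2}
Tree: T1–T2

No — edge (1,2) lies in no bag.

A tree decomposition must satisfy three properties: every vertex lies in some bag; for every edge, both endpoints lie together in some bag; and for every vertex, the bags containing it form a connected subtree. Here edge (1,2) lies in no bag, so the decomposition is invalid.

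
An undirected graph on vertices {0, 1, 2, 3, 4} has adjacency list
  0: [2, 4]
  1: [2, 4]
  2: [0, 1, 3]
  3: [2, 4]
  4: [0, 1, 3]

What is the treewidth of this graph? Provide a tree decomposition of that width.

Each bag holds 3 vertices, so the decomposition has width 2, which upper-bounds the treewidth. Since 4–0–2–1–4 is a cycle in G, G is not acyclic. Forests are exactly the graphs of treewidth ≤ 1, so tw(G) ≥ 2. Combining the bounds, tw(G) = 2.

Treewidth 2.
Bags: B1 = {0, 2, 4}  B2 = {1, 2, 4}  B3 = {2, 3, 4}
Tree: B1–B2, B2–B3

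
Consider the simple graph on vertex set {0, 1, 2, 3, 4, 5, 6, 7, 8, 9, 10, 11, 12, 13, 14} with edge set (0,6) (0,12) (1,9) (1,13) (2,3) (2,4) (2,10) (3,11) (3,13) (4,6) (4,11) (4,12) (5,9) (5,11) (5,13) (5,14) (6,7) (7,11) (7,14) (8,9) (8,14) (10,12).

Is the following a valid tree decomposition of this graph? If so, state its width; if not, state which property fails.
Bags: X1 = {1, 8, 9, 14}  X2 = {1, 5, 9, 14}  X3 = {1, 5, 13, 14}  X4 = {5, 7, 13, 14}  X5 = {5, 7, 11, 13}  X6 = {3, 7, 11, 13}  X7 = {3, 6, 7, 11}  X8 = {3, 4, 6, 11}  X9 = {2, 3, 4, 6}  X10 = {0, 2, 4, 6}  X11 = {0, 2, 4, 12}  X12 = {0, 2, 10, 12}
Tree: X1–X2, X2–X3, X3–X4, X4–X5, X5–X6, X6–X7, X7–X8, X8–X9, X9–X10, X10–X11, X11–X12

Checking the three conditions: (i) the bags cover all of {0, 1, 2, 3, 4, 5, 6, 7, 8, 9, 10, 11, 12, 13, 14}; (ii) for each edge, some bag contains both endpoints; (iii) the bags containing any fixed vertex form a subtree. All hold, so the decomposition is valid with width 4 − 1 = 3.

Yes; width 3.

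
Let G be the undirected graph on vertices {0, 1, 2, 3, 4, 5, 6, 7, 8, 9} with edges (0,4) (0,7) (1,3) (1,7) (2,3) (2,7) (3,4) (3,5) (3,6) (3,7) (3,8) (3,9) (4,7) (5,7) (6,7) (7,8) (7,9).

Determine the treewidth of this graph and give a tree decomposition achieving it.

Each bag holds 3 vertices, so the decomposition has width 2, which upper-bounds the treewidth. Conversely, {0, 4, 7} is a clique of size 3, and the vertices of any clique must share a bag in every tree decomposition; so some bag has ≥ 3 vertices and tw(G) ≥ 2. Hence tw(G) = 2 exactly.

Treewidth 2.
One optimal decomposition is:
Bags: B1 = {2, 3, 7}  B2 = {3, 7, 9}  B3 = {1, 3, 7}  B4 = {3, 4, 7}  B5 = {3, 6, 7}  B6 = {3, 7, 8}  B7 = {0, 4, 7}  B8 = {3, 5, 7}
Tree: B1–B2, B1–B3, B3–B4, B2–B5, B4–B6, B4–B7, B5–B8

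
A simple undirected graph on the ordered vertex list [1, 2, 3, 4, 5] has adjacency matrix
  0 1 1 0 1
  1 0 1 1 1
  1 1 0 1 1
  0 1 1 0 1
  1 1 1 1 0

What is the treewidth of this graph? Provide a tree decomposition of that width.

Every bag has size at most 4, so the width is 4 − 1 = 3 and tw(G) ≤ 3. On the other hand G contains the 4-clique {1, 2, 3, 5}. A clique must lie in a single bag of any decomposition, so no decomposition can have width below 3. Hence tw(G) = 3 exactly.

Treewidth 3.
One such decomposition:
Bags: B1 = {2, 3, 4, 5}  B2 = {1, 2, 3, 5}
Tree: B1–B2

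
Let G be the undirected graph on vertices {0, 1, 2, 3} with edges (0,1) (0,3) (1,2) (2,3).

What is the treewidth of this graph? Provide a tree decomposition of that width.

Treewidth 2.
Bags: B1 = {0, 1, 2}  B2 = {0, 2, 3}
Tree: B1–B2

Every bag has size at most 3, so the width is 3 − 1 = 2 and tw(G) ≤ 2. Since 2–1–0–3–2 is a cycle in G, G is not acyclic. Forests are exactly the graphs of treewidth ≤ 1, so tw(G) ≥ 2. Combining the bounds, tw(G) = 2.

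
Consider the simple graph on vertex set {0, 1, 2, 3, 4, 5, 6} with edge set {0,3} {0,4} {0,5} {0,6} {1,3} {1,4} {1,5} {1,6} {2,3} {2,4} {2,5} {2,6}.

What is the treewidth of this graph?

A width-3 tree decomposition is:
Bags: B1 = {0, 1, 2, 4}  B2 = {0, 1, 2, 6}  B3 = {0, 1, 2, 3}  B4 = {0, 1, 2, 5}
Tree: B1–B2, B2–B3, B3–B4
Each bag holds 4 vertices, so the decomposition has width 3, which upper-bounds the treewidth. For the lower bound: the 4 vertex sets {1,4}, {0,6}, {2}, {3} are disjoint, each induces a connected subgraph, and every pair is joined by at least one edge of G. Contracting each set to a single vertex therefore yields K_{4} as a minor, and since treewidth is minor-monotone, tw(G) ≥ tw(K_{4}) = 3. The upper and lower bounds meet at 3, so that is the treewidth.

3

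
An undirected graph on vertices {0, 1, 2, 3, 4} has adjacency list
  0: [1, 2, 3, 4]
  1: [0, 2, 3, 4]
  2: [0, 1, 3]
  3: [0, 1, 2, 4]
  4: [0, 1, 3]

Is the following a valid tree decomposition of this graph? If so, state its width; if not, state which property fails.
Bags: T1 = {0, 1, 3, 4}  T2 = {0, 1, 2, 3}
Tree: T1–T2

Yes; width 3.

Checking the three conditions: (i) the bags cover all of {0, 1, 2, 3, 4}; (ii) for each edge, some bag contains both endpoints; (iii) the bags containing any fixed vertex form a subtree. All hold, so the decomposition is valid with width 4 − 1 = 3.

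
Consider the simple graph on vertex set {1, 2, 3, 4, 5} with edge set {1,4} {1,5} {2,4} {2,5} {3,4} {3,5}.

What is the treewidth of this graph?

2

A width-2 tree decomposition is:
Bags: B1 = {3, 4, 5}  B2 = {1, 4, 5}  B3 = {2, 4, 5}
Tree: B1–B2, B2–B3
The largest bag has 3 vertices, giving width 2; this decomposition certifies tw(G) ≤ 2. For the lower bound, G contains the cycle 3–5–1–4–3, so G is not a forest; only forests have treewidth ≤ 1, hence tw(G) ≥ 2. The upper and lower bounds meet at 2, so that is the treewidth.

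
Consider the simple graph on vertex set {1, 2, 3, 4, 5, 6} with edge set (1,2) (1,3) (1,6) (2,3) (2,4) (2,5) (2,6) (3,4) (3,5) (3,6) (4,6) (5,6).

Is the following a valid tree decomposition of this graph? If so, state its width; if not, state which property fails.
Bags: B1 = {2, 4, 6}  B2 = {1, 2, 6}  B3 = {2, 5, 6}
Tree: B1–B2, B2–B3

No — vertex 3 appears in no bag.

A tree decomposition must satisfy three properties: every vertex lies in some bag; for every edge, both endpoints lie together in some bag; and for every vertex, the bags containing it form a connected subtree. Here vertex 3 appears in no bag, so the decomposition is invalid.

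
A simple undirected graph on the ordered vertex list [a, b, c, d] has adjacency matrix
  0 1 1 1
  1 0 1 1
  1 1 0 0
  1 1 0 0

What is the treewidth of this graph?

A width-2 tree decomposition is:
Bags: B1 = {a, b, d}  B2 = {a, b, c}
Tree: B1–B2
Every bag has size at most 3, so the width is 3 − 1 = 2 and tw(G) ≤ 2. On the other hand G contains the 3-clique {a, b, d}. A clique must lie in a single bag of any decomposition, so no decomposition can have width below 2. The upper and lower bounds meet at 2, so that is the treewidth.

2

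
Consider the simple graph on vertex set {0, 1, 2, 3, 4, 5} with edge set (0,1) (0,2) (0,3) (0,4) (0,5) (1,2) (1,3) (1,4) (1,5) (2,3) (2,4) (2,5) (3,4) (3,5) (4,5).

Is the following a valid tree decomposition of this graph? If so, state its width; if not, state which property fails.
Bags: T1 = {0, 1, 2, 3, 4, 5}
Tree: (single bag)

Yes; width 5.

Vertex coverage: the bags together contain {0, 1, 2, 3, 4, 5}, the full vertex set. Edge coverage: each edge of G has both endpoints in at least one bag. Running intersection: for every vertex, the bags containing it form a connected subtree. All three properties hold, so this is a valid tree decomposition of width max|bag| − 1 = 5, and hence tw(G) ≤ 5.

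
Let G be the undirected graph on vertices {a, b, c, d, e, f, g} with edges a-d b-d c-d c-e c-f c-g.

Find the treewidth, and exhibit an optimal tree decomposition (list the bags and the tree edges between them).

Treewidth 1.
One such decomposition:
Bags: B1 = {b, d}  B2 = {c, d}  B3 = {c, f}  B4 = {c, e}  B5 = {a, d}  B6 = {c, g}
Tree: B1–B2, B2–B3, B2–B4, B2–B5, B3–B6

Every bag has size at most 2, so the width is 2 − 1 = 1 and tw(G) ≤ 1. Since G has at least one edge (e.g. b–d), it is not an edgeless graph, so tw(G) ≥ 1. Hence tw(G) = 1 exactly.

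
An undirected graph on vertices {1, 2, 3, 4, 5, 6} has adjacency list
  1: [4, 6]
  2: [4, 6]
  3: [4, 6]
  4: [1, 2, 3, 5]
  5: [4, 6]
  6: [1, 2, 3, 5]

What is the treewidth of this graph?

A width-2 tree decomposition is:
Bags: B1 = {1, 4, 6}  B2 = {4, 5, 6}  B3 = {2, 4, 6}  B4 = {3, 4, 6}
Tree: B1–B2, B2–B3, B3–B4
The largest bag has 3 vertices, giving width 2; this decomposition certifies tw(G) ≤ 2. The edges 4–1–6–5–4 form a cycle, so G is not a tree and its treewidth is at least 2. The upper and lower bounds meet at 2, so that is the treewidth.

2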